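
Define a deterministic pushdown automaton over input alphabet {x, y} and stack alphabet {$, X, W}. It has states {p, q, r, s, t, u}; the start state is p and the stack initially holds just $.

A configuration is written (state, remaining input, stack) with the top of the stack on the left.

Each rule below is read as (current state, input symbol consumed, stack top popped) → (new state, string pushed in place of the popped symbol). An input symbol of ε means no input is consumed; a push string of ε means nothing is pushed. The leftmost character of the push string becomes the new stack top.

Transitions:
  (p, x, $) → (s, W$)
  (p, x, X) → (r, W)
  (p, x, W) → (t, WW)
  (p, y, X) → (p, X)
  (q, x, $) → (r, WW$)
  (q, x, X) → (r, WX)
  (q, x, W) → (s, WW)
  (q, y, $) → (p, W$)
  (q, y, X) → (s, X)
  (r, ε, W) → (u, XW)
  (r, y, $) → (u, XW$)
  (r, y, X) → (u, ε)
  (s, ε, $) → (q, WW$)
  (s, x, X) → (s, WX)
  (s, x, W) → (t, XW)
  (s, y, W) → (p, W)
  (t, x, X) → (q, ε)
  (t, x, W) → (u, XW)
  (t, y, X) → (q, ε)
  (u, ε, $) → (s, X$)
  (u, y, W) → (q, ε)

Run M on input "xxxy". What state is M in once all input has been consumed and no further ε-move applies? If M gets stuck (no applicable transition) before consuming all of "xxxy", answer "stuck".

(p, xxxy, $)
  read x, top $: go to s, push W$ → (s, xxy, W$)
  read x, top W: go to t, push XW → (t, xy, XW$)
  read x, top X: go to q, push ε → (q, y, W$)
No transition for (q, y, top W); M blocks with input y remaining.

stuck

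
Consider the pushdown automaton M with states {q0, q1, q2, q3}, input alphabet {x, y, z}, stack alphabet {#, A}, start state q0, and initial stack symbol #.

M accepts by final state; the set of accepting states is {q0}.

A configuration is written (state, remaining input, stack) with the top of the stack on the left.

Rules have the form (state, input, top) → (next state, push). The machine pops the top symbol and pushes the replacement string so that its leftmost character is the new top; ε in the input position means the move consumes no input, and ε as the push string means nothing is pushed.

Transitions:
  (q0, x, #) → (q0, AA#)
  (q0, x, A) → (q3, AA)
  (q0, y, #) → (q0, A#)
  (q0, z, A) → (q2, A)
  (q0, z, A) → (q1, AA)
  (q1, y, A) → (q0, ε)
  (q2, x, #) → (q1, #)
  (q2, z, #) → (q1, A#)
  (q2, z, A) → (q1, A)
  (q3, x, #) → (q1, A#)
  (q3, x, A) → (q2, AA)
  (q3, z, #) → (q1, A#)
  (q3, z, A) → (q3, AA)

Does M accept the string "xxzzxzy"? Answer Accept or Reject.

Accept

One accepting computation: (q0, xxzzxzy, #) ⊢ (q0, xzzxzy, AA#) ⊢ (q3, zzxzy, AAA#) ⊢ (q3, zxzy, AAAA#) ⊢ (q3, xzy, AAAAA#) ⊢ (q2, zy, AAAAAA#) ⊢ (q1, y, AAAAAA#) ⊢ (q0, ε, AAAAA#)
All input consumed and state q0 ∈ F.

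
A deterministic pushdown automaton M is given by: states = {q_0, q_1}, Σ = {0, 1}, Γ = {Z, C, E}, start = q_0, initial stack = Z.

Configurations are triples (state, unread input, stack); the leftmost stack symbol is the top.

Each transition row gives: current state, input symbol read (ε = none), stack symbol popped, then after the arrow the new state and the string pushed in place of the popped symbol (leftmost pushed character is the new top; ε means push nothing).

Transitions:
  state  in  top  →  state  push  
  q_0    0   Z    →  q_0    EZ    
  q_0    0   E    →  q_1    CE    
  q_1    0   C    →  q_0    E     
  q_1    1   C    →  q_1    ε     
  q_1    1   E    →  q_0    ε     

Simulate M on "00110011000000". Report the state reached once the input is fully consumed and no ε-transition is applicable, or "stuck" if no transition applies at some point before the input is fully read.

(q_0, 00110011000000, Z)
  read 0, top Z: go to q_0, push EZ → (q_0, 0110011000000, EZ)
  read 0, top E: go to q_1, push CE → (q_1, 110011000000, CEZ)
  read 1, top C: go to q_1, push ε → (q_1, 10011000000, EZ)
  read 1, top E: go to q_0, push ε → (q_0, 0011000000, Z)
  read 0, top Z: go to q_0, push EZ → (q_0, 011000000, EZ)
  read 0, top E: go to q_1, push CE → (q_1, 11000000, CEZ)
  read 1, top C: go to q_1, push ε → (q_1, 1000000, EZ)
  read 1, top E: go to q_0, push ε → (q_0, 000000, Z)
  read 0, top Z: go to q_0, push EZ → (q_0, 00000, EZ)
  read 0, top E: go to q_1, push CE → (q_1, 0000, CEZ)
  read 0, top C: go to q_0, push E → (q_0, 000, EEZ)
  read 0, top E: go to q_1, push CE → (q_1, 00, CEEZ)
  read 0, top C: go to q_0, push E → (q_0, 0, EEEZ)
  read 0, top E: go to q_1, push CE → (q_1, ε, CEEEZ)
All input consumed; M is in state q_1.

q_1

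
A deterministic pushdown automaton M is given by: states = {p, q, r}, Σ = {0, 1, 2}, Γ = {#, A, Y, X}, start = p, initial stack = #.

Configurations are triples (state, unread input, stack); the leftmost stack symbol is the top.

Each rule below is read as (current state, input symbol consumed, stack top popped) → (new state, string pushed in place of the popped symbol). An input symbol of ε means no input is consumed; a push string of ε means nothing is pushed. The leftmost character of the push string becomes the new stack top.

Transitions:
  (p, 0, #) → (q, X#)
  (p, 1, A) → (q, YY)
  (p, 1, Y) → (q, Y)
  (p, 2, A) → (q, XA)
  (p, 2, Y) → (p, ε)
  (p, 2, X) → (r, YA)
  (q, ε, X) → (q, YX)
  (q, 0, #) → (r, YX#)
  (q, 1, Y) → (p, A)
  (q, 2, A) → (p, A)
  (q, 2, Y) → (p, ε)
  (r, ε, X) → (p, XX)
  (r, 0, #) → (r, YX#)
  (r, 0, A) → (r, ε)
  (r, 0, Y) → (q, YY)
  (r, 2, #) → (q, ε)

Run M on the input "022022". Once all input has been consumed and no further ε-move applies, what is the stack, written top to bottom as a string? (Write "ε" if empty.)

A#

(p, 022022, #)
  read 0, top #: go to q, push X# → (q, 22022, X#)
  ε-move, top X: go to q, push YX → (q, 22022, YX#)
  read 2, top Y: go to p, push ε → (p, 2022, X#)
  read 2, top X: go to r, push YA → (r, 022, YA#)
  read 0, top Y: go to q, push YY → (q, 22, YYA#)
  read 2, top Y: go to p, push ε → (p, 2, YA#)
  read 2, top Y: go to p, push ε → (p, ε, A#)
All input consumed in state p with stack A#.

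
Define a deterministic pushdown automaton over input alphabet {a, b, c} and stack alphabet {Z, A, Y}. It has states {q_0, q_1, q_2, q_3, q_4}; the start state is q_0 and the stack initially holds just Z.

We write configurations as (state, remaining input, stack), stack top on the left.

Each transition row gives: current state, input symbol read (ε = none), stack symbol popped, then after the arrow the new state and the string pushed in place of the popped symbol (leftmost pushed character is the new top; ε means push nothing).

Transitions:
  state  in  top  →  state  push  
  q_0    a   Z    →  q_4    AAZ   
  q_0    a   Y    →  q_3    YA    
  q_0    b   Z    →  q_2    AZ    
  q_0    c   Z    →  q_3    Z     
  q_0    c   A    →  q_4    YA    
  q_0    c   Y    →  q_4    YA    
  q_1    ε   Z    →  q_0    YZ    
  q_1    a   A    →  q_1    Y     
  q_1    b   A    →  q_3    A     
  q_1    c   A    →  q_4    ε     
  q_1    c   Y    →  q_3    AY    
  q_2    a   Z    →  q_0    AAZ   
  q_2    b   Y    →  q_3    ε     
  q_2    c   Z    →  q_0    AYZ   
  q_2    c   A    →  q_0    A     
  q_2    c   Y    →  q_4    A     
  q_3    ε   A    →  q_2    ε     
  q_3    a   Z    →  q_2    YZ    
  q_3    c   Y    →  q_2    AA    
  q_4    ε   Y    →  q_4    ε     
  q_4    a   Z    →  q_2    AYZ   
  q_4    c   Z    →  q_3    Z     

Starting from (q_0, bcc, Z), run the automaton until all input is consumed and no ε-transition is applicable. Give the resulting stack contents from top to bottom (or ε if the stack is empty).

(q_0, bcc, Z)
  read b, top Z: go to q_2, push AZ → (q_2, cc, AZ)
  read c, top A: go to q_0, push A → (q_0, c, AZ)
  read c, top A: go to q_4, push YA → (q_4, ε, YAZ)
  ε-move, top Y: go to q_4, push ε → (q_4, ε, AZ)
All input consumed in state q_4 with stack AZ.

AZ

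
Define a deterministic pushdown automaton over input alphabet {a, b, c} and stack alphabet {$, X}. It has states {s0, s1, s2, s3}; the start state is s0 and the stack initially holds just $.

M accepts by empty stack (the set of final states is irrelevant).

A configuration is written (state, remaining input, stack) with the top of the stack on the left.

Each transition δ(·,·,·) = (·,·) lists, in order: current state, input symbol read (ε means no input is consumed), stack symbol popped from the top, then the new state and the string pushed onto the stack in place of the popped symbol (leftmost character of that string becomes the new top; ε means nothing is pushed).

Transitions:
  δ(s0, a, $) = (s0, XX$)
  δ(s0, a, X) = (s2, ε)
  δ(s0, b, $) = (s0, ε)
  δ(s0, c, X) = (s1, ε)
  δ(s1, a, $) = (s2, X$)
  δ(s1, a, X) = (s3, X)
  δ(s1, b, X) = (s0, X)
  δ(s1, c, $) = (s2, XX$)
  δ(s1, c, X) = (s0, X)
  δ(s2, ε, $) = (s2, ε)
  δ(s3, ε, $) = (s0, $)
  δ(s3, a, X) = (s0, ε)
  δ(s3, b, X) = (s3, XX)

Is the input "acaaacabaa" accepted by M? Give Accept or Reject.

(s0, acaaacabaa, $)
  read a, top $: go to s0, push XX$ → (s0, caaacabaa, XX$)
  read c, top X: go to s1, push ε → (s1, aaacabaa, X$)
  read a, top X: go to s3, push X → (s3, aacabaa, X$)
  read a, top X: go to s0, push ε → (s0, acabaa, $)
  read a, top $: go to s0, push XX$ → (s0, cabaa, XX$)
  read c, top X: go to s1, push ε → (s1, abaa, X$)
  read a, top X: go to s3, push X → (s3, baa, X$)
  read b, top X: go to s3, push XX → (s3, aa, XX$)
  read a, top X: go to s0, push ε → (s0, a, X$)
  read a, top X: go to s2, push ε → (s2, ε, $)
  ε-move, top $: go to s2, push ε → (s2, ε, ε)
All input consumed and the stack is empty.

Accept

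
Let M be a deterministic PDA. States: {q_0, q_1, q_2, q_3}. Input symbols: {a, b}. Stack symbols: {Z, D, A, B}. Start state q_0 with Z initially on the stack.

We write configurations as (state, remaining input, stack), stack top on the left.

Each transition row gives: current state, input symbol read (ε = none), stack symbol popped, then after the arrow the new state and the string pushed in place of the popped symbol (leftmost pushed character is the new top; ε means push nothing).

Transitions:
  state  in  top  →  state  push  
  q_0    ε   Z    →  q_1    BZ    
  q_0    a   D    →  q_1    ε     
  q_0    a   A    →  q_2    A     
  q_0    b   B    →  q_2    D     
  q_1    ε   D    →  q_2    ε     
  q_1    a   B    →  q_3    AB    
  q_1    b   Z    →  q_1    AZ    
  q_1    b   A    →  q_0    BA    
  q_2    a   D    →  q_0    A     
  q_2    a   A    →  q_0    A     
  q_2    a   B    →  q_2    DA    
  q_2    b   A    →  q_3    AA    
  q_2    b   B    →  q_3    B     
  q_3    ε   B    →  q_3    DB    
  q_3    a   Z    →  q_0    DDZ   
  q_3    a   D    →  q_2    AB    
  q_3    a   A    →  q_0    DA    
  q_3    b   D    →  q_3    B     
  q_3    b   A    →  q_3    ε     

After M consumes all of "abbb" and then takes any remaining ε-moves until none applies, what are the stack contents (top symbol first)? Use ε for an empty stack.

DBBBZ

(q_0, abbb, Z) ⊢ (q_1, abbb, BZ) ⊢ (q_3, bbb, ABZ) ⊢ (q_3, bb, BZ) ⊢ (q_3, bb, DBZ) ⊢ (q_3, b, BBZ) ⊢ (q_3, b, DBBZ) ⊢ (q_3, ε, BBBZ) ⊢ (q_3, ε, DBBBZ)
All input consumed in state q_3 with stack DBBBZ.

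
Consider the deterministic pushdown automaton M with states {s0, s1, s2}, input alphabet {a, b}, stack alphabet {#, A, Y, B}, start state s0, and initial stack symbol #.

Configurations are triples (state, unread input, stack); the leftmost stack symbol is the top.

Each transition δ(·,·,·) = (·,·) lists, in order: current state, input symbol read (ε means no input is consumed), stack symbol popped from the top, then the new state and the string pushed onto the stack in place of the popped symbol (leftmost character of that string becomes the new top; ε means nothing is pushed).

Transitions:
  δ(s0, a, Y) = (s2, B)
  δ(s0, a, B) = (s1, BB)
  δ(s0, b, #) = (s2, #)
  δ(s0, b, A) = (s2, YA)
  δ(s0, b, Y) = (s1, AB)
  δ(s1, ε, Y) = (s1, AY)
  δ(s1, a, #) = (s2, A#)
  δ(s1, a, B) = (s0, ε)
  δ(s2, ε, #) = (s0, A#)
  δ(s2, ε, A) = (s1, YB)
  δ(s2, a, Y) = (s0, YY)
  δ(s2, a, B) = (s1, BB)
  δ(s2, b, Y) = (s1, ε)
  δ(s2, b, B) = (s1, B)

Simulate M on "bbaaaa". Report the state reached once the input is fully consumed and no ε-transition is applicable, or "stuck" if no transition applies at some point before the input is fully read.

(s0, bbaaaa, #)
  read b, top #: go to s2, push # → (s2, baaaa, #)
  ε-move, top #: go to s0, push A# → (s0, baaaa, A#)
  read b, top A: go to s2, push YA → (s2, aaaa, YA#)
  read a, top Y: go to s0, push YY → (s0, aaa, YYA#)
  read a, top Y: go to s2, push B → (s2, aa, BYA#)
  read a, top B: go to s1, push BB → (s1, a, BBYA#)
  read a, top B: go to s0, push ε → (s0, ε, BYA#)
All input consumed; M is in state s0.

s0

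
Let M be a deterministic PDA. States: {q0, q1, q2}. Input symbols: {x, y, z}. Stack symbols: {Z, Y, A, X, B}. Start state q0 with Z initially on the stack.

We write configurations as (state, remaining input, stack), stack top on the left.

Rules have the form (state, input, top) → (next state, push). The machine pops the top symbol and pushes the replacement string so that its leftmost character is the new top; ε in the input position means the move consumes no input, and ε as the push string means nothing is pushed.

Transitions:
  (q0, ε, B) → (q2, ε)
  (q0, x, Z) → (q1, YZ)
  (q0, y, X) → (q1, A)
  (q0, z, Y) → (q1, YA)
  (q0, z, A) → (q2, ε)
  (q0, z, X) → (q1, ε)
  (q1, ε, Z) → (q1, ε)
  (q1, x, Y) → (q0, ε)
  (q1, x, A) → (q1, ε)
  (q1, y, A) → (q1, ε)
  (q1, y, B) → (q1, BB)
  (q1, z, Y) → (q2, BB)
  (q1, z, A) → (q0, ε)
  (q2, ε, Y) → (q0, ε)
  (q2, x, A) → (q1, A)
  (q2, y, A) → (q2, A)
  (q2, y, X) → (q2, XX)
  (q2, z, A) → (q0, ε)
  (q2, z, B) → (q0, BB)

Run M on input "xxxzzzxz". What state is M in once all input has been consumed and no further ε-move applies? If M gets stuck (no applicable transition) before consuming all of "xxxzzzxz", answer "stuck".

(q0, xxxzzzxz, Z)
  read x, top Z: go to q1, push YZ → (q1, xxzzzxz, YZ)
  read x, top Y: go to q0, push ε → (q0, xzzzxz, Z)
  read x, top Z: go to q1, push YZ → (q1, zzzxz, YZ)
  read z, top Y: go to q2, push BB → (q2, zzxz, BBZ)
  read z, top B: go to q0, push BB → (q0, zxz, BBBZ)
  ε-move, top B: go to q2, push ε → (q2, zxz, BBZ)
  read z, top B: go to q0, push BB → (q0, xz, BBBZ)
  ε-move, top B: go to q2, push ε → (q2, xz, BBZ)
No transition for (q2, x, top B); M blocks with input xz remaining.

stuck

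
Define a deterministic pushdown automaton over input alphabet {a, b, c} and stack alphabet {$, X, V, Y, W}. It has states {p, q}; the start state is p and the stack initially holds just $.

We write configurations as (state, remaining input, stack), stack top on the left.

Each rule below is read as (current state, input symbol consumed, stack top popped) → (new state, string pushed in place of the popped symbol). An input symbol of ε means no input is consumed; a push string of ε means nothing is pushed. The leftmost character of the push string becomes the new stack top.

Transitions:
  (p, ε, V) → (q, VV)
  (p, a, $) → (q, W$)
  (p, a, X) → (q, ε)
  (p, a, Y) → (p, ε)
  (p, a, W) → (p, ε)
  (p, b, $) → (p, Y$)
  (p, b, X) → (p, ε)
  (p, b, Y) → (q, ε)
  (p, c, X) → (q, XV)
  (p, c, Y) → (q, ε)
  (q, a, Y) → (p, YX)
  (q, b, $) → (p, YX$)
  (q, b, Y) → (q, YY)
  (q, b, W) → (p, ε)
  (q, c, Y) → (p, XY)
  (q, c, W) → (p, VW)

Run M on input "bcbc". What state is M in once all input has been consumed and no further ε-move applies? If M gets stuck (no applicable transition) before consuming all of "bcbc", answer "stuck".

q

(p, bcbc, $) ⊢ (p, cbc, Y$) ⊢ (q, bc, $) ⊢ (p, c, YX$) ⊢ (q, ε, X$)
All input consumed; M is in state q.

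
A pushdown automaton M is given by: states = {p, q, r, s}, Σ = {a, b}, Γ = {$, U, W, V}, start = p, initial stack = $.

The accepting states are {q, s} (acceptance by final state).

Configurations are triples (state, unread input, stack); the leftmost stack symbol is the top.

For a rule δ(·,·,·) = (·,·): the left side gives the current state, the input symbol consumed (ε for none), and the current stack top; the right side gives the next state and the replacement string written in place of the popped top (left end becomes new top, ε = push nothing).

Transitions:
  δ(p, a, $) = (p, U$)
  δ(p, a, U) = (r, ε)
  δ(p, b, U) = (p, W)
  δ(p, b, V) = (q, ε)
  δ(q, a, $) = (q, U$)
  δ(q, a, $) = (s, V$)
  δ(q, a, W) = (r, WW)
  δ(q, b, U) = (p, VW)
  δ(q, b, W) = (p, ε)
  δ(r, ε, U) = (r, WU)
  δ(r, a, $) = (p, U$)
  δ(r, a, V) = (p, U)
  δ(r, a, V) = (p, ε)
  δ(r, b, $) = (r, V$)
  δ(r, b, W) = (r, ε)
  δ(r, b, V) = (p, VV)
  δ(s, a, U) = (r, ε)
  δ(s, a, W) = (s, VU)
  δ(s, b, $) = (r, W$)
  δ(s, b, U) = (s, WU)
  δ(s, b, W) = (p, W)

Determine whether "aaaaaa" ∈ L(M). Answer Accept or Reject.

Reject

No computation consumes all input and reaches a final state.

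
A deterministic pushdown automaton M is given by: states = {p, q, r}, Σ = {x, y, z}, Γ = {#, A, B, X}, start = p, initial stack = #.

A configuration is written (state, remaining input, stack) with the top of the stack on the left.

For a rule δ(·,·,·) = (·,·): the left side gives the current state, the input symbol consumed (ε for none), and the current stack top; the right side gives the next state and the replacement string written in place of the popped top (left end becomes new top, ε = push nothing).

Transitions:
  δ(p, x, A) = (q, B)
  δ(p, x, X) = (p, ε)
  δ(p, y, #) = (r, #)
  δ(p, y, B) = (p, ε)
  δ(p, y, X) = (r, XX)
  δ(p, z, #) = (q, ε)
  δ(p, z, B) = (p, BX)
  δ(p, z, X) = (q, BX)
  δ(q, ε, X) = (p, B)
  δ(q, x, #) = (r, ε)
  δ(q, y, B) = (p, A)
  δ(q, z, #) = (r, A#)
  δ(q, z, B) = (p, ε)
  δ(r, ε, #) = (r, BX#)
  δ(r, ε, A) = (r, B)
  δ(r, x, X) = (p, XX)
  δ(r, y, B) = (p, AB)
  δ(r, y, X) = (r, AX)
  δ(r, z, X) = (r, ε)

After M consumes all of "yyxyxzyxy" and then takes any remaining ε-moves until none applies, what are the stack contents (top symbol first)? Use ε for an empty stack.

(p, yyxyxzyxy, #)
  read y, top #: go to r, push # → (r, yxyxzyxy, #)
  ε-move, top #: go to r, push BX# → (r, yxyxzyxy, BX#)
  read y, top B: go to p, push AB → (p, xyxzyxy, ABX#)
  read x, top A: go to q, push B → (q, yxzyxy, BBX#)
  read y, top B: go to p, push A → (p, xzyxy, ABX#)
  read x, top A: go to q, push B → (q, zyxy, BBX#)
  read z, top B: go to p, push ε → (p, yxy, BX#)
  read y, top B: go to p, push ε → (p, xy, X#)
  read x, top X: go to p, push ε → (p, y, #)
  read y, top #: go to r, push # → (r, ε, #)
  ε-move, top #: go to r, push BX# → (r, ε, BX#)
All input consumed in state r with stack BX#.

BX#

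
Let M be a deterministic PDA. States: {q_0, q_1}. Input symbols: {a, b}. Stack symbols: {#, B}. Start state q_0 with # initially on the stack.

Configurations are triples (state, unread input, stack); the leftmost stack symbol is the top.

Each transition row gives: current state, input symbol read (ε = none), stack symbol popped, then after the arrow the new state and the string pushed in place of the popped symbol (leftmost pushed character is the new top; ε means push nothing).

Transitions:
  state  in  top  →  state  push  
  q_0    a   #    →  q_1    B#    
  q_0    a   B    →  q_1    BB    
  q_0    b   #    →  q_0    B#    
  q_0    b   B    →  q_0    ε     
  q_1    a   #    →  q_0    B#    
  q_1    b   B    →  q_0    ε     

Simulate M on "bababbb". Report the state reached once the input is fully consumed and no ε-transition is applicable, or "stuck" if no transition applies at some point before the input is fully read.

q_0

(q_0, bababbb, #)
  read b, top #: go to q_0, push B# → (q_0, ababbb, B#)
  read a, top B: go to q_1, push BB → (q_1, babbb, BB#)
  read b, top B: go to q_0, push ε → (q_0, abbb, B#)
  read a, top B: go to q_1, push BB → (q_1, bbb, BB#)
  read b, top B: go to q_0, push ε → (q_0, bb, B#)
  read b, top B: go to q_0, push ε → (q_0, b, #)
  read b, top #: go to q_0, push B# → (q_0, ε, B#)
All input consumed; M is in state q_0.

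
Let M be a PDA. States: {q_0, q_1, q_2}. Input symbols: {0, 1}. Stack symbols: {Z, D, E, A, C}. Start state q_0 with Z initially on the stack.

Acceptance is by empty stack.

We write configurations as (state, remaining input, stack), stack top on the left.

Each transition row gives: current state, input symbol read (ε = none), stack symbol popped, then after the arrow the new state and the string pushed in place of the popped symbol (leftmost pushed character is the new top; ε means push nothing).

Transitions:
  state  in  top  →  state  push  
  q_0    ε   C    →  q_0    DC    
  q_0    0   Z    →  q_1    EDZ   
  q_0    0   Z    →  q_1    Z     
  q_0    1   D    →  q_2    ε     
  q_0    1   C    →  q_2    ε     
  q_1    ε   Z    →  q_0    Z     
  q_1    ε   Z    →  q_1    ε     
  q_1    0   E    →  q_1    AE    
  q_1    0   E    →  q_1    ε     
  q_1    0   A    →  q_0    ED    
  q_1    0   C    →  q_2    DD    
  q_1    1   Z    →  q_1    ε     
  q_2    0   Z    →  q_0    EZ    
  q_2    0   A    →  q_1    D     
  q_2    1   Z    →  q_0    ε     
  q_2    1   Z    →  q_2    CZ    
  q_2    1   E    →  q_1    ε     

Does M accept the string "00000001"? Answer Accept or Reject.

One accepting computation: (q_0, 00000001, Z) ⊢ (q_1, 0000001, Z) ⊢ (q_0, 0000001, Z) ⊢ (q_1, 000001, Z) ⊢ (q_0, 000001, Z) ⊢ (q_1, 00001, Z) ⊢ (q_0, 00001, Z) ⊢ (q_1, 0001, Z) ⊢ (q_0, 0001, Z) ⊢ (q_1, 001, Z) ⊢ (q_0, 001, Z) ⊢ (q_1, 01, Z) ⊢ (q_0, 01, Z) ⊢ (q_1, 1, Z) ⊢ (q_1, ε, ε)
All input consumed and the stack is empty.

Accept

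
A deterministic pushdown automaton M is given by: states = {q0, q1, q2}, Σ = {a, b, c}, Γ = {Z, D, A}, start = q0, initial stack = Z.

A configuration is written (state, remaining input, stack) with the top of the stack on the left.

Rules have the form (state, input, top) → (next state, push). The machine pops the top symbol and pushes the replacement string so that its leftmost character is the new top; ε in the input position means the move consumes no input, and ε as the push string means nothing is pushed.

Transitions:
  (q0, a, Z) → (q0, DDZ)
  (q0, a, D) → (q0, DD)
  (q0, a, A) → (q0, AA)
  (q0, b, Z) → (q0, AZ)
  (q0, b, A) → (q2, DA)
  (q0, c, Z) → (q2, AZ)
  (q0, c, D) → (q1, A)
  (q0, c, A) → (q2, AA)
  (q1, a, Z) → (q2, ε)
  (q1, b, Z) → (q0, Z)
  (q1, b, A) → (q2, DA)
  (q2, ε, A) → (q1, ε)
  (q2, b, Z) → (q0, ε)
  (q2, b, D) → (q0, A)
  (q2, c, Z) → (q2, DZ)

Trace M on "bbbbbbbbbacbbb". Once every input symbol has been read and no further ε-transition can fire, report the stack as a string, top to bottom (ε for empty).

(q0, bbbbbbbbbacbbb, Z)
  read b, top Z: go to q0, push AZ → (q0, bbbbbbbbacbbb, AZ)
  read b, top A: go to q2, push DA → (q2, bbbbbbbacbbb, DAZ)
  read b, top D: go to q0, push A → (q0, bbbbbbacbbb, AAZ)
  read b, top A: go to q2, push DA → (q2, bbbbbacbbb, DAAZ)
  read b, top D: go to q0, push A → (q0, bbbbacbbb, AAAZ)
  read b, top A: go to q2, push DA → (q2, bbbacbbb, DAAAZ)
  read b, top D: go to q0, push A → (q0, bbacbbb, AAAAZ)
  read b, top A: go to q2, push DA → (q2, bacbbb, DAAAAZ)
  read b, top D: go to q0, push A → (q0, acbbb, AAAAAZ)
  read a, top A: go to q0, push AA → (q0, cbbb, AAAAAAZ)
  read c, top A: go to q2, push AA → (q2, bbb, AAAAAAAZ)
  ε-move, top A: go to q1, push ε → (q1, bbb, AAAAAAZ)
  read b, top A: go to q2, push DA → (q2, bb, DAAAAAAZ)
  read b, top D: go to q0, push A → (q0, b, AAAAAAAZ)
  read b, top A: go to q2, push DA → (q2, ε, DAAAAAAAZ)
All input consumed in state q2 with stack DAAAAAAAZ.

DAAAAAAAZ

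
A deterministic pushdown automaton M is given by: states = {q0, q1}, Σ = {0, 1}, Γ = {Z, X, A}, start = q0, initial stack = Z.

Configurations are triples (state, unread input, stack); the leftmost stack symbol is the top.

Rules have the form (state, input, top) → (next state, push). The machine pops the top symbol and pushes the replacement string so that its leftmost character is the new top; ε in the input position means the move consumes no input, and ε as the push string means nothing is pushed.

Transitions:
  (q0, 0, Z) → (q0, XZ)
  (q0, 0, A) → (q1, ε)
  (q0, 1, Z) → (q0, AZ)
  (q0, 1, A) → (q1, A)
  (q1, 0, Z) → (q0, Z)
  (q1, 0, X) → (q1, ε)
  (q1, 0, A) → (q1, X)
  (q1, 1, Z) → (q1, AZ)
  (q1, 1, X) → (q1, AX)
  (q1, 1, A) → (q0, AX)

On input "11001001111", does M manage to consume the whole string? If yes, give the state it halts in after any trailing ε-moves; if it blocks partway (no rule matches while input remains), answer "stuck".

(q0, 11001001111, Z) ⊢ (q0, 1001001111, AZ) ⊢ (q1, 001001111, AZ) ⊢ (q1, 01001111, XZ) ⊢ (q1, 1001111, Z) ⊢ (q1, 001111, AZ) ⊢ (q1, 01111, XZ) ⊢ (q1, 1111, Z) ⊢ (q1, 111, AZ) ⊢ (q0, 11, AXZ) ⊢ (q1, 1, AXZ) ⊢ (q0, ε, AXXZ)
All input consumed; M is in state q0.

q0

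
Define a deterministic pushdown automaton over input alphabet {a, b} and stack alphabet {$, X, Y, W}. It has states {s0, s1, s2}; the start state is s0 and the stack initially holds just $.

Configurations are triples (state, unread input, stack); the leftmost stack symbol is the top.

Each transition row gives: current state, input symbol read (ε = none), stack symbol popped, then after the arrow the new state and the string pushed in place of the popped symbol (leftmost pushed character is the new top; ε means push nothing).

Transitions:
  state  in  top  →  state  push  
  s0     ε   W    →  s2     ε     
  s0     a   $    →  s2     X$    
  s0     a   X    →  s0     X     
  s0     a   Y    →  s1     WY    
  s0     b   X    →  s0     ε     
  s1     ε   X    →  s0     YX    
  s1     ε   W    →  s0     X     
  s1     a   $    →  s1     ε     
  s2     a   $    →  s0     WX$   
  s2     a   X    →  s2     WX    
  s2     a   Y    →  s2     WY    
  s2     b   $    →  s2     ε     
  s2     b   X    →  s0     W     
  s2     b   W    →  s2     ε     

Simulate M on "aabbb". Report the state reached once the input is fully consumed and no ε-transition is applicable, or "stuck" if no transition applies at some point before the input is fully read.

s2

(s0, aabbb, $)
  read a, top $: go to s2, push X$ → (s2, abbb, X$)
  read a, top X: go to s2, push WX → (s2, bbb, WX$)
  read b, top W: go to s2, push ε → (s2, bb, X$)
  read b, top X: go to s0, push W → (s0, b, W$)
  ε-move, top W: go to s2, push ε → (s2, b, $)
  read b, top $: go to s2, push ε → (s2, ε, ε)
All input consumed; M is in state s2.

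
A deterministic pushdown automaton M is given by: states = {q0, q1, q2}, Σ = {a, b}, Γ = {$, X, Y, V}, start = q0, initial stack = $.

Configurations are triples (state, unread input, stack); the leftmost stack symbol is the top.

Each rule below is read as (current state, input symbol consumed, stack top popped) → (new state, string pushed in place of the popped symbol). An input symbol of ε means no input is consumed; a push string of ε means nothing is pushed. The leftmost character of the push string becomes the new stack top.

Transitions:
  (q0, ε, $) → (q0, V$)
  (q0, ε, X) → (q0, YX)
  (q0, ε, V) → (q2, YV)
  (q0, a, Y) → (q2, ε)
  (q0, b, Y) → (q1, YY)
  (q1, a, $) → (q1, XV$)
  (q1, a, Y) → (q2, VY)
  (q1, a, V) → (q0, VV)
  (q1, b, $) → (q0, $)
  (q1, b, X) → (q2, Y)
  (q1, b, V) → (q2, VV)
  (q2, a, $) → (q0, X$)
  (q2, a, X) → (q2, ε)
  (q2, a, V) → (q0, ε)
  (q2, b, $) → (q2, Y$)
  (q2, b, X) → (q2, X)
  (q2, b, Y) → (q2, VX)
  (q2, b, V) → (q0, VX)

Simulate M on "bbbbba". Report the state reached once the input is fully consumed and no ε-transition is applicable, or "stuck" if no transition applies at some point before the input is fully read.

q0

(q0, bbbbba, $) ⊢ (q0, bbbbba, V$) ⊢ (q2, bbbbba, YV$) ⊢ (q2, bbbba, VXV$) ⊢ (q0, bbba, VXXV$) ⊢ (q2, bbba, YVXXV$) ⊢ (q2, bba, VXVXXV$) ⊢ (q0, ba, VXXVXXV$) ⊢ (q2, ba, YVXXVXXV$) ⊢ (q2, a, VXVXXVXXV$) ⊢ (q0, ε, XVXXVXXV$) ⊢ (q0, ε, YXVXXVXXV$)
All input consumed; M is in state q0.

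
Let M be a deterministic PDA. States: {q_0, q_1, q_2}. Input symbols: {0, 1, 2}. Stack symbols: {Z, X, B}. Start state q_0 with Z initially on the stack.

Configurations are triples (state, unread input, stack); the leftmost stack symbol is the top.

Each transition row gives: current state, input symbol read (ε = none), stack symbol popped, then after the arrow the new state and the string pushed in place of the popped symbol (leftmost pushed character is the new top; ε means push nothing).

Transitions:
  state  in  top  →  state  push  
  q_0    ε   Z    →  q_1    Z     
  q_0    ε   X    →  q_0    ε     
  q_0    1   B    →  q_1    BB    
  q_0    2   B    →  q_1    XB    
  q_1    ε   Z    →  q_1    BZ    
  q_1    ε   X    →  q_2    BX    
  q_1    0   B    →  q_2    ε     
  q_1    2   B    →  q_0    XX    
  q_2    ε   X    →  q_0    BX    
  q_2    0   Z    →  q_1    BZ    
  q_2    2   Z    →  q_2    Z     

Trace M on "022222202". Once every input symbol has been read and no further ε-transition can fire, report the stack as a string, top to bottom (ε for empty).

BZ

(q_0, 022222202, Z)
  ε-move, top Z: go to q_1, push Z → (q_1, 022222202, Z)
  ε-move, top Z: go to q_1, push BZ → (q_1, 022222202, BZ)
  read 0, top B: go to q_2, push ε → (q_2, 22222202, Z)
  read 2, top Z: go to q_2, push Z → (q_2, 2222202, Z)
  read 2, top Z: go to q_2, push Z → (q_2, 222202, Z)
  read 2, top Z: go to q_2, push Z → (q_2, 22202, Z)
  read 2, top Z: go to q_2, push Z → (q_2, 2202, Z)
  read 2, top Z: go to q_2, push Z → (q_2, 202, Z)
  read 2, top Z: go to q_2, push Z → (q_2, 02, Z)
  read 0, top Z: go to q_1, push BZ → (q_1, 2, BZ)
  read 2, top B: go to q_0, push XX → (q_0, ε, XXZ)
  ε-move, top X: go to q_0, push ε → (q_0, ε, XZ)
  ε-move, top X: go to q_0, push ε → (q_0, ε, Z)
  ε-move, top Z: go to q_1, push Z → (q_1, ε, Z)
  ε-move, top Z: go to q_1, push BZ → (q_1, ε, BZ)
All input consumed in state q_1 with stack BZ.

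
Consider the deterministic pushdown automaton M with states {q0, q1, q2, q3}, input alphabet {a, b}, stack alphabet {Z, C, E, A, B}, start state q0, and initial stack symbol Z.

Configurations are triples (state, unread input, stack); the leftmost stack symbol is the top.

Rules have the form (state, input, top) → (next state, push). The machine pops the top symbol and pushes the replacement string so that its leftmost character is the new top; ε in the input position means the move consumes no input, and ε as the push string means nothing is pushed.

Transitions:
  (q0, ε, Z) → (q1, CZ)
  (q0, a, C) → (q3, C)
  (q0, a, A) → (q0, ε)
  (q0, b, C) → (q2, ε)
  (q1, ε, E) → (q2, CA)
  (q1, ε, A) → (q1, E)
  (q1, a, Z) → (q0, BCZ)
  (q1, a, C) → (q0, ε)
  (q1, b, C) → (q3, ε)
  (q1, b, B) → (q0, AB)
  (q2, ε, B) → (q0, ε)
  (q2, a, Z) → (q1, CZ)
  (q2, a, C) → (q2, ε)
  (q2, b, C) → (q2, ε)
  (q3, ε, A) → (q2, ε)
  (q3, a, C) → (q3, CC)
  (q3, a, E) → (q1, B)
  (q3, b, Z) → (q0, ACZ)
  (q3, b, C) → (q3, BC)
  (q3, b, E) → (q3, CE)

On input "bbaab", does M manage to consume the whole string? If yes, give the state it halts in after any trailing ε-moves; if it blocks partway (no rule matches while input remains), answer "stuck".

q3

(q0, bbaab, Z)
  ε-move, top Z: go to q1, push CZ → (q1, bbaab, CZ)
  read b, top C: go to q3, push ε → (q3, baab, Z)
  read b, top Z: go to q0, push ACZ → (q0, aab, ACZ)
  read a, top A: go to q0, push ε → (q0, ab, CZ)
  read a, top C: go to q3, push C → (q3, b, CZ)
  read b, top C: go to q3, push BC → (q3, ε, BCZ)
All input consumed; M is in state q3.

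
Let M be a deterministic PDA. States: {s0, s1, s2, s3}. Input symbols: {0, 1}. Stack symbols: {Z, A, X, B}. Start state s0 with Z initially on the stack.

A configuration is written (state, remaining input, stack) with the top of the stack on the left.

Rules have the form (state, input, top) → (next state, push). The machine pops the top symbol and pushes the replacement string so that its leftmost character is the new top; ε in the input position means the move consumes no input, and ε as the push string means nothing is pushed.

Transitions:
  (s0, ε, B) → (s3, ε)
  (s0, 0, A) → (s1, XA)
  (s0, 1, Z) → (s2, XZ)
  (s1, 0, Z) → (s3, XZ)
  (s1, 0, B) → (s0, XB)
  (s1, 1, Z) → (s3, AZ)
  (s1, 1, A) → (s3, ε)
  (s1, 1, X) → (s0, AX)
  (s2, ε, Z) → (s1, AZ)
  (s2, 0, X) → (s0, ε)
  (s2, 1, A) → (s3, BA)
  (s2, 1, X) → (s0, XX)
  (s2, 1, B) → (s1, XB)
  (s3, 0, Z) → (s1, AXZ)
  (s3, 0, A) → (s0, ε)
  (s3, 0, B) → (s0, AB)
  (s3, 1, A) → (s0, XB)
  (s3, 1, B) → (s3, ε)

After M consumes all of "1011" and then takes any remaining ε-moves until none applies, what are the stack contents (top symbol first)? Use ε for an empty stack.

(s0, 1011, Z)
  read 1, top Z: go to s2, push XZ → (s2, 011, XZ)
  read 0, top X: go to s0, push ε → (s0, 11, Z)
  read 1, top Z: go to s2, push XZ → (s2, 1, XZ)
  read 1, top X: go to s0, push XX → (s0, ε, XXZ)
All input consumed in state s0 with stack XXZ.

XXZ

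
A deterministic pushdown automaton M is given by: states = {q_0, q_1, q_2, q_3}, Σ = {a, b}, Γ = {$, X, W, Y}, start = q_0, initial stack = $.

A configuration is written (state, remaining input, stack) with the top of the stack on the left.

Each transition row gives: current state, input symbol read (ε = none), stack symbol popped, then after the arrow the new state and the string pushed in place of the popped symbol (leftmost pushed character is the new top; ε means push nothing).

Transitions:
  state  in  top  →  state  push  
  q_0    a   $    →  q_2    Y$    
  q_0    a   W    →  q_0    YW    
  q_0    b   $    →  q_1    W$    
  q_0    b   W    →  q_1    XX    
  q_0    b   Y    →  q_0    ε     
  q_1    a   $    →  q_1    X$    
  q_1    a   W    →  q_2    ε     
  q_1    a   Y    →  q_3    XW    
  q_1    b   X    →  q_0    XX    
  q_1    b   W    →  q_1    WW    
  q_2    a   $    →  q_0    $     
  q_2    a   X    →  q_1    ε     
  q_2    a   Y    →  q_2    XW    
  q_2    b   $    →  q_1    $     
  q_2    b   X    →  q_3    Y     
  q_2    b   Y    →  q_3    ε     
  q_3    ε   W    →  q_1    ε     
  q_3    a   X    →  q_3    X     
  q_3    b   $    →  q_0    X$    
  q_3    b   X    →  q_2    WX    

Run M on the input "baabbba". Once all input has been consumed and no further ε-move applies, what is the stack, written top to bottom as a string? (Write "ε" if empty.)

(q_0, baabbba, $)
  read b, top $: go to q_1, push W$ → (q_1, aabbba, W$)
  read a, top W: go to q_2, push ε → (q_2, abbba, $)
  read a, top $: go to q_0, push $ → (q_0, bbba, $)
  read b, top $: go to q_1, push W$ → (q_1, bba, W$)
  read b, top W: go to q_1, push WW → (q_1, ba, WW$)
  read b, top W: go to q_1, push WW → (q_1, a, WWW$)
  read a, top W: go to q_2, push ε → (q_2, ε, WW$)
All input consumed in state q_2 with stack WW$.

WW$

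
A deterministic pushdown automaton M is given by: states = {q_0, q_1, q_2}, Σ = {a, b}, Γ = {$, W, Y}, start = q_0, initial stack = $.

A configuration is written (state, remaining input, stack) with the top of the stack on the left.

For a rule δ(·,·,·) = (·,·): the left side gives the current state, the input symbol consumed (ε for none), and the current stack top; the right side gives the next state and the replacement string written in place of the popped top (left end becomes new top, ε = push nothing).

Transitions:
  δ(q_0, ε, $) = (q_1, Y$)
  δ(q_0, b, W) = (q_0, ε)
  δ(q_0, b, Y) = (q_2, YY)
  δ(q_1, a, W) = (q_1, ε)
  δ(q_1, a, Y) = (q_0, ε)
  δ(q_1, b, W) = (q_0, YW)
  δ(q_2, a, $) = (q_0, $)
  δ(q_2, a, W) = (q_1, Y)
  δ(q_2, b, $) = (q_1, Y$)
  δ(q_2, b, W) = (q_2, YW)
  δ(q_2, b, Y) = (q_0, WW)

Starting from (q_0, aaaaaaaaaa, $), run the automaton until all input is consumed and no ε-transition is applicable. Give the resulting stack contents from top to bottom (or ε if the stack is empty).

(q_0, aaaaaaaaaa, $) ⊢ (q_1, aaaaaaaaaa, Y$) ⊢ (q_0, aaaaaaaaa, $) ⊢ (q_1, aaaaaaaaa, Y$) ⊢ (q_0, aaaaaaaa, $) ⊢ (q_1, aaaaaaaa, Y$) ⊢ (q_0, aaaaaaa, $) ⊢ (q_1, aaaaaaa, Y$) ⊢ (q_0, aaaaaa, $) ⊢ (q_1, aaaaaa, Y$) ⊢ (q_0, aaaaa, $) ⊢ (q_1, aaaaa, Y$) ⊢ (q_0, aaaa, $) ⊢ (q_1, aaaa, Y$) ⊢ (q_0, aaa, $) ⊢ (q_1, aaa, Y$) ⊢ (q_0, aa, $) ⊢ (q_1, aa, Y$) ⊢ (q_0, a, $) ⊢ (q_1, a, Y$) ⊢ (q_0, ε, $) ⊢ (q_1, ε, Y$)
All input consumed in state q_1 with stack Y$.

Y$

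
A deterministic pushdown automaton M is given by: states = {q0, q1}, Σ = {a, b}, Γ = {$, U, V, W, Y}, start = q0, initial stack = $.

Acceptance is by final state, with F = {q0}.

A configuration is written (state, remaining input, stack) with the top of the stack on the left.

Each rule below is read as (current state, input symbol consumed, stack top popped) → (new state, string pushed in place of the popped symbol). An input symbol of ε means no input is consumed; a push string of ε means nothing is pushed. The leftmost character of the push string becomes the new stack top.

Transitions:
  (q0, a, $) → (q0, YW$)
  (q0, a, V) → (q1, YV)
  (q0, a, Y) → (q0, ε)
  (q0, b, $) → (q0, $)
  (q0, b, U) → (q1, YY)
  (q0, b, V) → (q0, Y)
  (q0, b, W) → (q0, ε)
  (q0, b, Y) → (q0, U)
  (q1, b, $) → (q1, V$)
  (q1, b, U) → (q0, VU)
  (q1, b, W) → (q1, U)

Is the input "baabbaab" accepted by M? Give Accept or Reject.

Accept

(q0, baabbaab, $) ⊢ (q0, aabbaab, $) ⊢ (q0, abbaab, YW$) ⊢ (q0, bbaab, W$) ⊢ (q0, baab, $) ⊢ (q0, aab, $) ⊢ (q0, ab, YW$) ⊢ (q0, b, W$) ⊢ (q0, ε, $)
All input consumed; state q0 ∈ F.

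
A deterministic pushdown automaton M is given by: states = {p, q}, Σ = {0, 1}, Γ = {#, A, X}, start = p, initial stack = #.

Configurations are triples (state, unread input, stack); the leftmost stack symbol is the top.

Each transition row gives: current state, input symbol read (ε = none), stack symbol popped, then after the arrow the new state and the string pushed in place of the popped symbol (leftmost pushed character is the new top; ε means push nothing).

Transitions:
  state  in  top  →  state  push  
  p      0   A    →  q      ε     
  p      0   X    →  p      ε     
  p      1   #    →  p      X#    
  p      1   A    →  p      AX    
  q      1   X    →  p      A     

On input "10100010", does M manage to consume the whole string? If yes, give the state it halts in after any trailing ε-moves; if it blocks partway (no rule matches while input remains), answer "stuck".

stuck

(p, 10100010, #)
  read 1, top #: go to p, push X# → (p, 0100010, X#)
  read 0, top X: go to p, push ε → (p, 100010, #)
  read 1, top #: go to p, push X# → (p, 00010, X#)
  read 0, top X: go to p, push ε → (p, 0010, #)
No transition for (p, 0, top #); M blocks with input 0010 remaining.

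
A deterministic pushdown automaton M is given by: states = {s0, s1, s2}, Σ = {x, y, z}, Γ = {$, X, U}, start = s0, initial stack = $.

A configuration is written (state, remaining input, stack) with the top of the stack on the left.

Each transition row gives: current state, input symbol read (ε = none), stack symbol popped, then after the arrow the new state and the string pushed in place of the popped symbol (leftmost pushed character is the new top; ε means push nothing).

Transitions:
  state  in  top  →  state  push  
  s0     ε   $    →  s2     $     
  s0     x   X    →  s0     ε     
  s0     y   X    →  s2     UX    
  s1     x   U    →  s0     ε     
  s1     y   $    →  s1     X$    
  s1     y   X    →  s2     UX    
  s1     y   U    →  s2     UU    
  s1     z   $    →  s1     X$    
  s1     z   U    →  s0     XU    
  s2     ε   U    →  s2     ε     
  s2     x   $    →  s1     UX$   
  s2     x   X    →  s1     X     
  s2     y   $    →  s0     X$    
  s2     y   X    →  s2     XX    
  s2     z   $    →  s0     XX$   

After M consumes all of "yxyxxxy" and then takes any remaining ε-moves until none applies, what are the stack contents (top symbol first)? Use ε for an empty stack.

X$

(s0, yxyxxxy, $) ⊢ (s2, yxyxxxy, $) ⊢ (s0, xyxxxy, X$) ⊢ (s0, yxxxy, $) ⊢ (s2, yxxxy, $) ⊢ (s0, xxxy, X$) ⊢ (s0, xxy, $) ⊢ (s2, xxy, $) ⊢ (s1, xy, UX$) ⊢ (s0, y, X$) ⊢ (s2, ε, UX$) ⊢ (s2, ε, X$)
All input consumed in state s2 with stack X$.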